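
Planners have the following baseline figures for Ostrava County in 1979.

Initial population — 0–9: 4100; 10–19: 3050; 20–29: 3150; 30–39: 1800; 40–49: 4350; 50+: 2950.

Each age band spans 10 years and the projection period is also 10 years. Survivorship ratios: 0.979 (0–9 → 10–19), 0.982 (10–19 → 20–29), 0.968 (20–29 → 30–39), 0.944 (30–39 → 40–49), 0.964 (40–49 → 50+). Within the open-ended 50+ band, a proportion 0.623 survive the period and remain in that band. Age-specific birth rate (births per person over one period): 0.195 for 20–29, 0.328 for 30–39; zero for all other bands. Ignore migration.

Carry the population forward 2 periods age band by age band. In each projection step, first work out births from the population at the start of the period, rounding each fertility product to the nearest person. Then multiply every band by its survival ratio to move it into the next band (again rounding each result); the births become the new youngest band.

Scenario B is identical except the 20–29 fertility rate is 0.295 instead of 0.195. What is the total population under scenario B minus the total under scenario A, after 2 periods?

608

After projecting period 1:
Births: 3150 * 0.195 = 614, 1800 * 0.328 = 590 — total 1204
10–19: 4100 * 0.979 = 4014
20–29: 3050 * 0.982 = 2995
30–39: 3150 * 0.968 = 3049
40–49: 1800 * 0.944 = 1699
50+: 4350 * 0.964 + 2950 * 0.623 = 4193 + 1838 = 6031
End of period: [1204, 4014, 2995, 3049, 1699, 6031]
After projecting period 2:
Births: 2995 * 0.195 = 584, 3049 * 0.328 = 1000 — total 1584
10–19: 1204 * 0.979 = 1179
20–29: 4014 * 0.982 = 3942
30–39: 2995 * 0.968 = 2899
40–49: 3049 * 0.944 = 2878
50+: 1699 * 0.964 + 6031 * 0.623 = 1638 + 3757 = 5395
End of period: [1584, 1179, 3942, 2899, 2878, 5395]
Scenario A total after 2 periods: 17877
Scenario B projection —
After projecting period 1:
Births: 3150 * 0.295 = 929, 1800 * 0.328 = 590 — total 1519
10–19: 4100 * 0.979 = 4014
20–29: 3050 * 0.982 = 2995
30–39: 3150 * 0.968 = 3049
40–49: 1800 * 0.944 = 1699
50+: 4350 * 0.964 + 2950 * 0.623 = 4193 + 1838 = 6031
End of period: [1519, 4014, 2995, 3049, 1699, 6031]
After projecting period 2:
Births: 2995 * 0.295 = 884, 3049 * 0.328 = 1000 — total 1884
10–19: 1519 * 0.979 = 1487
20–29: 4014 * 0.982 = 3942
30–39: 2995 * 0.968 = 2899
40–49: 3049 * 0.944 = 2878
50+: 1699 * 0.964 + 6031 * 0.623 = 1638 + 3757 = 5395
End of period: [1884, 1487, 3942, 2899, 2878, 5395]
Scenario B total after 2 periods: 18485
Difference B − A = 18485 − 17877 = 608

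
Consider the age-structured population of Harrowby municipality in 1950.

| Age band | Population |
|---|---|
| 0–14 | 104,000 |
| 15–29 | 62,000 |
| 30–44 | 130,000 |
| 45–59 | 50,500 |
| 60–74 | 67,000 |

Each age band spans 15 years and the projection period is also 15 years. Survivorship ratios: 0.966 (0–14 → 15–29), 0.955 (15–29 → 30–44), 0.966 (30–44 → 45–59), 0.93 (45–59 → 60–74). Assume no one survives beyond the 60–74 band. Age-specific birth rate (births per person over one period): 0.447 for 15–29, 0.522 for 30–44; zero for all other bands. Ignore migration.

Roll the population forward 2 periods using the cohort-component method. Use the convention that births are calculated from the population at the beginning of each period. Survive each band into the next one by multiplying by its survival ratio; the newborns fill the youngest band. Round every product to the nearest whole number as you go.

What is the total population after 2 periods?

Let group 1 be 0–14 through group 5 = 60–74.
[period 1]
Births: 62000 × 0.447 = 27714 ; 130000 × 0.522 = 67860 ⇒ total 95574
Group 2: 104000 × 0.966 = 100464
Group 3: 62000 × 0.955 = 59210
Group 4: 130000 × 0.966 = 125580
Group 5: 50500 × 0.93 = 46965
→ [95574, 100464, 59210, 125580, 46965]
[period 2]
Births: 100464 × 0.447 = 44907 ; 59210 × 0.522 = 30908 ⇒ total 75815
Group 2: 95574 × 0.966 = 92324
Group 3: 100464 × 0.955 = 95943
Group 4: 59210 × 0.966 = 57197
Group 5: 125580 × 0.93 = 116789
→ [75815, 92324, 95943, 57197, 116789]
Total after period 2: 75815 + 92324 + 95943 + 57197 + 116789 = 438068

438068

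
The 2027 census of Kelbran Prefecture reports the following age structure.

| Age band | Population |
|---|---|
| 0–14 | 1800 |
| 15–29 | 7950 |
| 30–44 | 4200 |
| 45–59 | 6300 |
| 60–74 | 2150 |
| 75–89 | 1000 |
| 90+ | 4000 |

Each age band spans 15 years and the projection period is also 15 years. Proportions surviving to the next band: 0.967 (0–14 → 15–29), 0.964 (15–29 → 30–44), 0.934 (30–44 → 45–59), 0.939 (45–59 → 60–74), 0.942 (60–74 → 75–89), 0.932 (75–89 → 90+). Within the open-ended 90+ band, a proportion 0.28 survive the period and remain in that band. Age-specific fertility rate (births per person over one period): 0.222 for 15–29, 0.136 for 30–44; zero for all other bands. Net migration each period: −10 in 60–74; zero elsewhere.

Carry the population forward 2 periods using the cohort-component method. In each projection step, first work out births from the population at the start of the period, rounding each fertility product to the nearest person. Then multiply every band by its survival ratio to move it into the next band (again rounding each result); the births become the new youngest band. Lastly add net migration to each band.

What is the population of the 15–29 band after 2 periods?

2259

After projecting period 1:
Births: 7950 * 0.222 = 1765 ; 4200 * 0.136 = 571 — total 2336
15–29: 1800 * 0.967 = 1741
30–44: 7950 * 0.964 = 7664
45–59: 4200 * 0.934 = 3923
60–74: 6300 * 0.939 = 5916
75–89: 2150 * 0.942 = 2025
90+: 1000 * 0.932 + 4000 * 0.28 = 932 + 1120 = 2052
Net migration: 60–74 − 10 → 5906
Population now: 0–14=2336, 15–29=1741, 30–44=7664, 45–59=3923, 60–74=5906, 75–89=2025, 90+=2052
After projecting period 2:
Births: 1741 * 0.222 = 387 ; 7664 * 0.136 = 1042 — total 1429
15–29: 2336 * 0.967 = 2259
30–44: 1741 * 0.964 = 1678
45–59: 7664 * 0.934 = 7158
60–74: 3923 * 0.939 = 3684
75–89: 5906 * 0.942 = 5563
90+: 2025 * 0.932 + 2052 * 0.28 = 1887 + 575 = 2462
Net migration: 60–74 − 10 → 3674
Population now: 0–14=1429, 15–29=2259, 30–44=1678, 45–59=7158, 60–74=3674, 75–89=5563, 90+=2462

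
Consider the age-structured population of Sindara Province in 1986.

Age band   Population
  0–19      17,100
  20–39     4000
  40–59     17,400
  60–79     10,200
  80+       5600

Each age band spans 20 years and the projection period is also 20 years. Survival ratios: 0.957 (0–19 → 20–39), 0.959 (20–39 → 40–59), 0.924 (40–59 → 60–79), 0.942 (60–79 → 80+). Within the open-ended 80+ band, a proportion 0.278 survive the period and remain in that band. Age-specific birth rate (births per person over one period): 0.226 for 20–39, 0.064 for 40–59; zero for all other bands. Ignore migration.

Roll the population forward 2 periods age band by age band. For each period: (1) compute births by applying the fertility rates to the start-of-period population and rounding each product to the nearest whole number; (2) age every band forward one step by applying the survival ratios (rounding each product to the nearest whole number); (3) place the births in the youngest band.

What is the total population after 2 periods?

43362

Period 1:
Births: 4000 × 0.226 = 904  |  17400 × 0.064 = 1114 → 2018
20–39: 17100 × 0.957 = 16365
40–59: 4000 × 0.959 = 3836
60–79: 17400 × 0.924 = 16078
80+: 10200 × 0.942 + 5600 × 0.278 = 9608 + 1557 = 11165
End of period: [2018, 16365, 3836, 16078, 11165]
Period 2:
Births: 16365 × 0.226 = 3698  |  3836 × 0.064 = 246 → 3944
20–39: 2018 × 0.957 = 1931
40–59: 16365 × 0.959 = 15694
60–79: 3836 × 0.924 = 3544
80+: 16078 × 0.942 + 11165 × 0.278 = 15145 + 3104 = 18249
End of period: [3944, 1931, 15694, 3544, 18249]
Total after period 2: 3944 + 1931 + 15694 + 3544 + 18249 = 43362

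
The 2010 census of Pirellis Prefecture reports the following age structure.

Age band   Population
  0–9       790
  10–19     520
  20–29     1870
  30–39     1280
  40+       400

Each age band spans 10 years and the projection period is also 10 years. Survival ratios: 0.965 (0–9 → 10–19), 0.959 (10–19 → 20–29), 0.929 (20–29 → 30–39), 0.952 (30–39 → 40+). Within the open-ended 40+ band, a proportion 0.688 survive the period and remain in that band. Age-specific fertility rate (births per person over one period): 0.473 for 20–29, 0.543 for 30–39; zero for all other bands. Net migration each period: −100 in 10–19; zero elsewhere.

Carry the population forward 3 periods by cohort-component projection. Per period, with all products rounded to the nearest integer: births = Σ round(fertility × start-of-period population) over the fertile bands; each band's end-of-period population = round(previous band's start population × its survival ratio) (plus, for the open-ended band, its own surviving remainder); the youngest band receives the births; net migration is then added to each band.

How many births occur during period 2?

1179

After projecting period 1:
Births: 1870 * 0.473 = 885  |  1280 * 0.543 = 695 ⇒ total 1580
10–19: 790 * 0.965 = 762
20–29: 520 * 0.959 = 499
30–39: 1870 * 0.929 = 1737
40+: 1280 * 0.952 + 400 * 0.688 = 1219 + 275 = 1494
Net migration: 10–19 − 100 → 662
End of period: [1580, 662, 499, 1737, 1494]
After projecting period 2:
Births: 499 * 0.473 = 236  |  1737 * 0.543 = 943 ⇒ total 1179
10–19: 1580 * 0.965 = 1525
20–29: 662 * 0.959 = 635
30–39: 499 * 0.929 = 464
40+: 1737 * 0.952 + 1494 * 0.688 = 1654 + 1028 = 2682
Net migration: 10–19 − 100 → 1425
End of period: [1179, 1425, 635, 464, 2682]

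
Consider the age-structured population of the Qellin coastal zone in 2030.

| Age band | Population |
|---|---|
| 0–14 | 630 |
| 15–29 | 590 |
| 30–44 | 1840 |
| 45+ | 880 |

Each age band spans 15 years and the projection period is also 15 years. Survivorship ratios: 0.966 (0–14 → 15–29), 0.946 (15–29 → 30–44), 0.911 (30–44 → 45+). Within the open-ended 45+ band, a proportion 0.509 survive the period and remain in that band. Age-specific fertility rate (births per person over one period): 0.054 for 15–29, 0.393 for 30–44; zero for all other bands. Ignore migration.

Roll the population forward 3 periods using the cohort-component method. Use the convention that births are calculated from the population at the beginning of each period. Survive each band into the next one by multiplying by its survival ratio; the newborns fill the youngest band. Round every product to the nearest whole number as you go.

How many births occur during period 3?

265

— Period 1 —
Births: 590 × 0.054 = 32, 1840 × 0.393 = 723 → 755
15–29: 630 × 0.966 = 609
30–44: 590 × 0.946 = 558
45+: 1840 × 0.911 + 880 × 0.509 = 1676 + 448 = 2124
Population now: 0–14=755, 15–29=609, 30–44=558, 45+=2124
— Period 2 —
Births: 609 × 0.054 = 33, 558 × 0.393 = 219 → 252
15–29: 755 × 0.966 = 729
30–44: 609 × 0.946 = 576
45+: 558 × 0.911 + 2124 × 0.509 = 508 + 1081 = 1589
Population now: 0–14=252, 15–29=729, 30–44=576, 45+=1589
— Period 3 —
Births: 729 × 0.054 = 39, 576 × 0.393 = 226 → 265
15–29: 252 × 0.966 = 243
30–44: 729 × 0.946 = 690
45+: 576 × 0.911 + 1589 × 0.509 = 525 + 809 = 1334
Population now: 0–14=265, 15–29=243, 30–44=690, 45+=1334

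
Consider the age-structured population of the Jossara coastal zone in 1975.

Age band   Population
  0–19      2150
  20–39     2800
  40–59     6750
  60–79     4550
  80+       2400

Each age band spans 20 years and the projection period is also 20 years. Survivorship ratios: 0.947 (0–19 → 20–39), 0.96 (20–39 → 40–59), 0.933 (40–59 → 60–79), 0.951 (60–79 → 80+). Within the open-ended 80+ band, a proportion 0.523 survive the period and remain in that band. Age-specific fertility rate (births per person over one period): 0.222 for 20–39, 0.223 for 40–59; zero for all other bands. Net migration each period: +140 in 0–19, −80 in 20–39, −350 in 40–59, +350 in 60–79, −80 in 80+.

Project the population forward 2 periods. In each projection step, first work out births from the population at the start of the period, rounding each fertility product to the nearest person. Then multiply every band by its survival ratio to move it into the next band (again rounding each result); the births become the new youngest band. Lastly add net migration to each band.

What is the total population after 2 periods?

16341

(Bands numbered youngest = 1 to oldest = 5.)
— Period 1 —
Births: 2800 × 0.222 = 622, 6750 × 0.223 = 1505 → 2127
Band 2: 2150 × 0.947 = 2036
Band 3: 2800 × 0.96 = 2688
Band 4: 6750 × 0.933 = 6298
Band 5: 4550 × 0.951 + 2400 × 0.523 = 4327 + 1255 = 5582
Net migration: Band 1 + 140 → 2267; Band 2 − 80 → 1956; Band 3 − 350 → 2338; Band 4 + 350 → 6648; Band 5 − 80 → 5502
End of period: [2267, 1956, 2338, 6648, 5502]
— Period 2 —
Births: 1956 × 0.222 = 434, 2338 × 0.223 = 521 → 955
Band 2: 2267 × 0.947 = 2147
Band 3: 1956 × 0.96 = 1878
Band 4: 2338 × 0.933 = 2181
Band 5: 6648 × 0.951 + 5502 × 0.523 = 6322 + 2878 = 9200
Net migration: Band 1 + 140 → 1095; Band 2 − 80 → 2067; Band 3 − 350 → 1528; Band 4 + 350 → 2531; Band 5 − 80 → 9120
End of period: [1095, 2067, 1528, 2531, 9120]
Total after period 2: 1095 + 2067 + 1528 + 2531 + 9120 = 16341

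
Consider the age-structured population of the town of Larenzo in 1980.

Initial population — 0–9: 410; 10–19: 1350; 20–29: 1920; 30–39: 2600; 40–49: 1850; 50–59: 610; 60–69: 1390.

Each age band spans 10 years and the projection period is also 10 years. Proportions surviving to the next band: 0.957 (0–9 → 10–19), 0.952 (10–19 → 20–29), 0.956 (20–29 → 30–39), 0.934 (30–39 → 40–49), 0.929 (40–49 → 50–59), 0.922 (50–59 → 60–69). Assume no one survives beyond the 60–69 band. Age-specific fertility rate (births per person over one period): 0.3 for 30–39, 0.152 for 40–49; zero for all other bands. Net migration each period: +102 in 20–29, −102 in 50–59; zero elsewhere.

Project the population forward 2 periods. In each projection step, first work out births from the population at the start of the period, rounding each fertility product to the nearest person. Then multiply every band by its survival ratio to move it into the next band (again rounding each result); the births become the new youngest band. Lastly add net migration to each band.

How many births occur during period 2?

920

Period 1:
Births: 2600 × 0.3 = 780, 1850 × 0.152 = 281 → total 1061
10–19: 410 × 0.957 = 392
20–29: 1350 × 0.952 = 1285
30–39: 1920 × 0.956 = 1836
40–49: 2600 × 0.934 = 2428
50–59: 1850 × 0.929 = 1719
60–69: 610 × 0.922 = 562
Net migration: 20–29 + 102 → 1387; 50–59 − 102 → 1617
→ [1061, 392, 1387, 1836, 2428, 1617, 562]
Period 2:
Births: 1836 × 0.3 = 551, 2428 × 0.152 = 369 → total 920
10–19: 1061 × 0.957 = 1015
20–29: 392 × 0.952 = 373
30–39: 1387 × 0.956 = 1326
40–49: 1836 × 0.934 = 1715
50–59: 2428 × 0.929 = 2256
60–69: 1617 × 0.922 = 1491
Net migration: 20–29 + 102 → 475; 50–59 − 102 → 2154
→ [920, 1015, 475, 1326, 1715, 2154, 1491]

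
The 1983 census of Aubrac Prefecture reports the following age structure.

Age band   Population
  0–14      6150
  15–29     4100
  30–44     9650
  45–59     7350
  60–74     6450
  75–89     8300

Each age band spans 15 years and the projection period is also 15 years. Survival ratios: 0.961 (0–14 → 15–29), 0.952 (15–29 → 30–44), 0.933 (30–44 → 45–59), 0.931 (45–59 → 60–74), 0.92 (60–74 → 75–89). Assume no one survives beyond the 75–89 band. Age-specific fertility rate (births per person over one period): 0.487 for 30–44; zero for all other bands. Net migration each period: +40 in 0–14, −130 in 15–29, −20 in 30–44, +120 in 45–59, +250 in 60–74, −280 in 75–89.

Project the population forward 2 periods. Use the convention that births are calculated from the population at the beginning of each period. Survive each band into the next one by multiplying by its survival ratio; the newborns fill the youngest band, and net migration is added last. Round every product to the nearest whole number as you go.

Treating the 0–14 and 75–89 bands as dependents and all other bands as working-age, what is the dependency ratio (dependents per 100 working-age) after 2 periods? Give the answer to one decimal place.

36.5

Numbering the groups 1..6 from youngest to oldest:
— Period 1 —
Births: 9650 × 0.487 = 4700
Group 2: 6150 × 0.961 = 5910
Group 3: 4100 × 0.952 = 3903
Group 4: 9650 × 0.933 = 9003
Group 5: 7350 × 0.931 = 6843
Group 6: 6450 × 0.92 = 5934
Net migration: Group 1 + 40 → 4740; Group 2 − 130 → 5780; Group 3 − 20 → 3883; Group 4 + 120 → 9123; Group 5 + 250 → 7093; Group 6 − 280 → 5654
End of period: [4740, 5780, 3883, 9123, 7093, 5654]
— Period 2 —
Births: 3883 × 0.487 = 1891
Group 2: 4740 × 0.961 = 4555
Group 3: 5780 × 0.952 = 5503
Group 4: 3883 × 0.933 = 3623
Group 5: 9123 × 0.931 = 8494
Group 6: 7093 × 0.92 = 6526
Net migration: Group 1 + 40 → 1931; Group 2 − 130 → 4425; Group 3 − 20 → 5483; Group 4 + 120 → 3743; Group 5 + 250 → 8744; Group 6 − 280 → 6246
End of period: [1931, 4425, 5483, 3743, 8744, 6246]
Dependents (band 0–14 + band 75–89) = 1931 + 6246 = 8177; working-age = 22395; ratio = 8177/22395 × 100 = 36.5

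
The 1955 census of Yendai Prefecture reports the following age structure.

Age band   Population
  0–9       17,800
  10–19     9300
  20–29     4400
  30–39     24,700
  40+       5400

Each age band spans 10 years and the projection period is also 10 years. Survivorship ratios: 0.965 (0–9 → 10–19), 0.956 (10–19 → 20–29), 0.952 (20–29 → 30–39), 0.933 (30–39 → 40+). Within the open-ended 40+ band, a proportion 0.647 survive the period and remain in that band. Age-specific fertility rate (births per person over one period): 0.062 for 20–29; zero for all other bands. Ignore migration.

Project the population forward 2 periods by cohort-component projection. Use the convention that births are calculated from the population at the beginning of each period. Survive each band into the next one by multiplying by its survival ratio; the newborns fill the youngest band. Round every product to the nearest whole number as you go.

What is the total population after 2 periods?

46778

Let group 1 be 0–9 through group 5 = 40+.
[period 1]
Births: 4400 × 0.062 = 273
Group 2: 17800 × 0.965 = 17177
Group 3: 9300 × 0.956 = 8891
Group 4: 4400 × 0.952 = 4189
Group 5: 24700 × 0.933 + 5400 × 0.647 = 23045 + 3494 = 26539
→ [273, 17177, 8891, 4189, 26539]
[period 2]
Births: 8891 × 0.062 = 551
Group 2: 273 × 0.965 = 263
Group 3: 17177 × 0.956 = 16421
Group 4: 8891 × 0.952 = 8464
Group 5: 4189 × 0.933 + 26539 × 0.647 = 3908 + 17171 = 21079
→ [551, 263, 16421, 8464, 21079]
Total after period 2: 551 + 263 + 16421 + 8464 + 21079 = 46778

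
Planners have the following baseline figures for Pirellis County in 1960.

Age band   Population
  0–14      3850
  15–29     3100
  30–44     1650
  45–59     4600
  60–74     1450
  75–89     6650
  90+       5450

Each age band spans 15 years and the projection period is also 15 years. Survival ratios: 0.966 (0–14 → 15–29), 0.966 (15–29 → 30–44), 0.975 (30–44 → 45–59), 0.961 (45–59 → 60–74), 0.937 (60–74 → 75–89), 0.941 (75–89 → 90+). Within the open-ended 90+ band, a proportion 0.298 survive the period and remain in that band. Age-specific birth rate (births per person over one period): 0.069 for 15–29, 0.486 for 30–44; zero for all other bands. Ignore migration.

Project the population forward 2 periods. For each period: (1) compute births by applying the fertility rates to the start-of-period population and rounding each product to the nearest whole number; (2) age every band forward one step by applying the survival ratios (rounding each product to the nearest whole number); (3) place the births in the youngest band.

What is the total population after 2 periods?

18523

Period 1.
Births: 3100 * 0.069 = 214, 1650 * 0.486 = 802 — total 1016
15–29: 3850 * 0.966 = 3719
30–44: 3100 * 0.966 = 2995
45–59: 1650 * 0.975 = 1609
60–74: 4600 * 0.961 = 4421
75–89: 1450 * 0.937 = 1359
90+: 6650 * 0.941 + 5450 * 0.298 = 6258 + 1624 = 7882
End of period: [1016, 3719, 2995, 1609, 4421, 1359, 7882]
Period 2.
Births: 3719 * 0.069 = 257, 2995 * 0.486 = 1456 — total 1713
15–29: 1016 * 0.966 = 981
30–44: 3719 * 0.966 = 3593
45–59: 2995 * 0.975 = 2920
60–74: 1609 * 0.961 = 1546
75–89: 4421 * 0.937 = 4142
90+: 1359 * 0.941 + 7882 * 0.298 = 1279 + 2349 = 3628
End of period: [1713, 981, 3593, 2920, 1546, 4142, 3628]
Total after period 2: 1713 + 981 + 3593 + 2920 + 1546 + 4142 + 3628 = 18523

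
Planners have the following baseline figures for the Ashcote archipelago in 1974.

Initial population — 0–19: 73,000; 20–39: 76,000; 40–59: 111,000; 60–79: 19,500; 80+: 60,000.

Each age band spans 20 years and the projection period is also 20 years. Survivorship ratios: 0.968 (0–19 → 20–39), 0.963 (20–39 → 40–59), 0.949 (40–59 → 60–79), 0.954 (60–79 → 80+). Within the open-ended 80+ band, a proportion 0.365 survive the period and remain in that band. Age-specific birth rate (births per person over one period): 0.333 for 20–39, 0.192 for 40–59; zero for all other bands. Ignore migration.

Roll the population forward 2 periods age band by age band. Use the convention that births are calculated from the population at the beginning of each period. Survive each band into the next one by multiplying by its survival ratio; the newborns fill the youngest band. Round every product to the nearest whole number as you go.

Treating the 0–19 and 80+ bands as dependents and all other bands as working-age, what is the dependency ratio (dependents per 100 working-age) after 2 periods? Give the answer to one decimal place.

[period 1]
Births: 76000 × 0.333 = 25308 ; 111000 × 0.192 = 21312 ⇒ total 46620
20–39: 73000 × 0.968 = 70664
40–59: 76000 × 0.963 = 73188
60–79: 111000 × 0.949 = 105339
80+: 19500 × 0.954 + 60000 × 0.365 = 18603 + 21900 = 40503
Giving 46620 / 70664 / 73188 / 105339 / 40503.
[period 2]
Births: 70664 × 0.333 = 23531 ; 73188 × 0.192 = 14052 ⇒ total 37583
20–39: 46620 × 0.968 = 45128
40–59: 70664 × 0.963 = 68049
60–79: 73188 × 0.949 = 69455
80+: 105339 × 0.954 + 40503 × 0.365 = 100493 + 14784 = 115277
Giving 37583 / 45128 / 68049 / 69455 / 115277.
Dependents (band 0–19 + band 80+) = 37583 + 115277 = 152860; working-age = 182632; ratio = 152860/182632 × 100 = 83.7

83.7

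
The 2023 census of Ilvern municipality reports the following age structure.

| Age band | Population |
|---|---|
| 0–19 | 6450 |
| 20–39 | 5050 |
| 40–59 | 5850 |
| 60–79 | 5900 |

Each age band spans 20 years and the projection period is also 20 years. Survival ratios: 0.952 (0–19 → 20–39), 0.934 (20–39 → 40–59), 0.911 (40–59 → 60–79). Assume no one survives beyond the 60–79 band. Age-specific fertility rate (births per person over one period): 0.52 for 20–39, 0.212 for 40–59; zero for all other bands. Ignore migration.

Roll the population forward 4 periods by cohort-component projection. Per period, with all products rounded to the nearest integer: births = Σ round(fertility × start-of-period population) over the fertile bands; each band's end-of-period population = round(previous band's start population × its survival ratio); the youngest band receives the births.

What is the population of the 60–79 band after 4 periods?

3131

Let group 1 be 0–19 through group 4 = 60–79.
Period 1:
Births: 5050 × 0.52 = 2626  |  5850 × 0.212 = 1240 — total 3866
Group 2: 6450 × 0.952 = 6140
Group 3: 5050 × 0.934 = 4717
Group 4: 5850 × 0.911 = 5329
Giving 3866 / 6140 / 4717 / 5329.
Period 2:
Births: 6140 × 0.52 = 3193  |  4717 × 0.212 = 1000 — total 4193
Group 2: 3866 × 0.952 = 3680
Group 3: 6140 × 0.934 = 5735
Group 4: 4717 × 0.911 = 4297
Giving 4193 / 3680 / 5735 / 4297.
Period 3:
Births: 3680 × 0.52 = 1914  |  5735 × 0.212 = 1216 — total 3130
Group 2: 4193 × 0.952 = 3992
Group 3: 3680 × 0.934 = 3437
Group 4: 5735 × 0.911 = 5225
Giving 3130 / 3992 / 3437 / 5225.
Period 4:
Births: 3992 × 0.52 = 2076  |  3437 × 0.212 = 729 — total 2805
Group 2: 3130 × 0.952 = 2980
Group 3: 3992 × 0.934 = 3729
Group 4: 3437 × 0.911 = 3131
Giving 2805 / 2980 / 3729 / 3131.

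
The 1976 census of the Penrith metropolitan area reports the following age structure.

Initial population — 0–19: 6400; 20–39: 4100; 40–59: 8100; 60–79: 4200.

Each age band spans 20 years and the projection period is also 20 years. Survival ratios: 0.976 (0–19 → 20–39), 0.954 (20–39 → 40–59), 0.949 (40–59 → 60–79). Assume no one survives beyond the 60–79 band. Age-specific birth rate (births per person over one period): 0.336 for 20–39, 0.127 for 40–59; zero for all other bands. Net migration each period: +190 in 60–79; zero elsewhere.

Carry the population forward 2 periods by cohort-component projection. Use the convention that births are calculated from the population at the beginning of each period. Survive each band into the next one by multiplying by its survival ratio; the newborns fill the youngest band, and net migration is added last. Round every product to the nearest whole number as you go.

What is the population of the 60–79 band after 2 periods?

3902

— Period 1 —
Births: 4100 × 0.336 = 1378 ; 8100 × 0.127 = 1029 → total 2407
20–39: 6400 × 0.976 = 6246
40–59: 4100 × 0.954 = 3911
60–79: 8100 × 0.949 = 7687
Net migration: 60–79 + 190 → 7877
End of period: [2407, 6246, 3911, 7877]
— Period 2 —
Births: 6246 × 0.336 = 2099 ; 3911 × 0.127 = 497 → total 2596
20–39: 2407 × 0.976 = 2349
40–59: 6246 × 0.954 = 5959
60–79: 3911 × 0.949 = 3712
Net migration: 60–79 + 190 → 3902
End of period: [2596, 2349, 5959, 3902]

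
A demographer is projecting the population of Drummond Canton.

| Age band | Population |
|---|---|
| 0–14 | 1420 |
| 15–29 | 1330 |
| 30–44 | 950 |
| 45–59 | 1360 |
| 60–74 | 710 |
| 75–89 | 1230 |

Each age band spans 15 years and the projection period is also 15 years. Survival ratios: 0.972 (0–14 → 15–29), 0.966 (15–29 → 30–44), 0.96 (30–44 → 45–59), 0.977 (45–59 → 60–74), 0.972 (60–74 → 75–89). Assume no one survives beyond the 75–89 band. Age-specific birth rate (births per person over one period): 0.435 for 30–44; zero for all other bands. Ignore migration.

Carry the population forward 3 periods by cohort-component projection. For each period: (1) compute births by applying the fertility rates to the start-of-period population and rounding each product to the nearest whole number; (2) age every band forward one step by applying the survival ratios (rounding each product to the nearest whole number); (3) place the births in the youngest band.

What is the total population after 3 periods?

4862

After projecting period 1:
Births: 950 × 0.435 = 413
15–29: 1420 × 0.972 = 1380
30–44: 1330 × 0.966 = 1285
45–59: 950 × 0.96 = 912
60–74: 1360 × 0.977 = 1329
75–89: 710 × 0.972 = 690
Giving 413 / 1380 / 1285 / 912 / 1329 / 690.
After projecting period 2:
Births: 1285 × 0.435 = 559
15–29: 413 × 0.972 = 401
30–44: 1380 × 0.966 = 1333
45–59: 1285 × 0.96 = 1234
60–74: 912 × 0.977 = 891
75–89: 1329 × 0.972 = 1292
Giving 559 / 401 / 1333 / 1234 / 891 / 1292.
After projecting period 3:
Births: 1333 × 0.435 = 580
15–29: 559 × 0.972 = 543
30–44: 401 × 0.966 = 387
45–59: 1333 × 0.96 = 1280
60–74: 1234 × 0.977 = 1206
75–89: 891 × 0.972 = 866
Giving 580 / 543 / 387 / 1280 / 1206 / 866.
Total after period 3: 580 + 543 + 387 + 1280 + 1206 + 866 = 4862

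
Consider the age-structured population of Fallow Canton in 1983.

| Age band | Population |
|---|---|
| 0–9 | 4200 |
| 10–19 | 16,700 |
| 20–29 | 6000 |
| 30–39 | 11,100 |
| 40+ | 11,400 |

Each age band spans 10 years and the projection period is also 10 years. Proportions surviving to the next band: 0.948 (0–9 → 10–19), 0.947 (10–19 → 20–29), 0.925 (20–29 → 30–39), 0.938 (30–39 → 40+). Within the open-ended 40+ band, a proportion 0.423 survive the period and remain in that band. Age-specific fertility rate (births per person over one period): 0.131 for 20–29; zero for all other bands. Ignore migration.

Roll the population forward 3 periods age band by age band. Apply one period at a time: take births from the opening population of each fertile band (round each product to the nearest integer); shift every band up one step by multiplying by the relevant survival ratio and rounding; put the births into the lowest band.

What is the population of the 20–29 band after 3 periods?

Numbering the groups 1..5 from youngest to oldest:
— Period 1 —
Births: 6000 * 0.131 = 786
Group 2: 4200 * 0.948 = 3982
Group 3: 16700 * 0.947 = 15815
Group 4: 6000 * 0.925 = 5550
Group 5: 11100 * 0.938 + 11400 * 0.423 = 10412 + 4822 = 15234
Giving 786 / 3982 / 15815 / 5550 / 15234.
— Period 2 —
Births: 15815 * 0.131 = 2072
Group 2: 786 * 0.948 = 745
Group 3: 3982 * 0.947 = 3771
Group 4: 15815 * 0.925 = 14629
Group 5: 5550 * 0.938 + 15234 * 0.423 = 5206 + 6444 = 11650
Giving 2072 / 745 / 3771 / 14629 / 11650.
— Period 3 —
Births: 3771 * 0.131 = 494
Group 2: 2072 * 0.948 = 1964
Group 3: 745 * 0.947 = 706
Group 4: 3771 * 0.925 = 3488
Group 5: 14629 * 0.938 + 11650 * 0.423 = 13722 + 4928 = 18650
Giving 494 / 1964 / 706 / 3488 / 18650.

706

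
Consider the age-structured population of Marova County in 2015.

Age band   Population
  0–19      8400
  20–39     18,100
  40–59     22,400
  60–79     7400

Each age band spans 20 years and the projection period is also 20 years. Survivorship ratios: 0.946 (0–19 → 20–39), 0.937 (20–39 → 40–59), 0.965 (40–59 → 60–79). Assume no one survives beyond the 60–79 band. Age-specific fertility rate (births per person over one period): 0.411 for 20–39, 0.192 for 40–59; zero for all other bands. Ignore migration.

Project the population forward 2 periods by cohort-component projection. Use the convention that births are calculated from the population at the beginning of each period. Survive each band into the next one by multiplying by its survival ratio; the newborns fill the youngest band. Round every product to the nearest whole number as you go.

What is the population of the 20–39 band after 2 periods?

11106

Period 1.
Births: 18100 * 0.411 = 7439, 22400 * 0.192 = 4301 ⇒ total 11740
20–39: 8400 * 0.946 = 7946
40–59: 18100 * 0.937 = 16960
60–79: 22400 * 0.965 = 21616
Population now: 0–19=11740, 20–39=7946, 40–59=16960, 60–79=21616
Period 2.
Births: 7946 * 0.411 = 3266, 16960 * 0.192 = 3256 ⇒ total 6522
20–39: 11740 * 0.946 = 11106
40–59: 7946 * 0.937 = 7445
60–79: 16960 * 0.965 = 16366
Population now: 0–19=6522, 20–39=11106, 40–59=7445, 60–79=16366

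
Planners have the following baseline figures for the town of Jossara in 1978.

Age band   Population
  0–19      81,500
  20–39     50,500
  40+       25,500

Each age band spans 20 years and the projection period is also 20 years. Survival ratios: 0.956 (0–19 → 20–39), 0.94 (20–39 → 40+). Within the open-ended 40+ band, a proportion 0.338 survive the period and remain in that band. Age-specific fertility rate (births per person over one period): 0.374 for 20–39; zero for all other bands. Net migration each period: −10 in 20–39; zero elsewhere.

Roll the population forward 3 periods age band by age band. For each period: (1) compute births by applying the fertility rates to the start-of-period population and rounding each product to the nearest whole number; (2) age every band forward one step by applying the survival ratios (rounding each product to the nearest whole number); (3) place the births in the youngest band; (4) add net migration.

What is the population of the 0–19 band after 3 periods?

Period 1.
Births: 50500 × 0.374 = 18887
20–39: 81500 × 0.956 = 77914
40+: 50500 × 0.94 + 25500 × 0.338 = 47470 + 8619 = 56089
Net migration: 20–39 − 10 → 77904
Population now: 0–19=18887, 20–39=77904, 40+=56089
Period 2.
Births: 77904 × 0.374 = 29136
20–39: 18887 × 0.956 = 18056
40+: 77904 × 0.94 + 56089 × 0.338 = 73230 + 18958 = 92188
Net migration: 20–39 − 10 → 18046
Population now: 0–19=29136, 20–39=18046, 40+=92188
Period 3.
Births: 18046 × 0.374 = 6749
20–39: 29136 × 0.956 = 27854
40+: 18046 × 0.94 + 92188 × 0.338 = 16963 + 31160 = 48123
Net migration: 20–39 − 10 → 27844
Population now: 0–19=6749, 20–39=27844, 40+=48123

6749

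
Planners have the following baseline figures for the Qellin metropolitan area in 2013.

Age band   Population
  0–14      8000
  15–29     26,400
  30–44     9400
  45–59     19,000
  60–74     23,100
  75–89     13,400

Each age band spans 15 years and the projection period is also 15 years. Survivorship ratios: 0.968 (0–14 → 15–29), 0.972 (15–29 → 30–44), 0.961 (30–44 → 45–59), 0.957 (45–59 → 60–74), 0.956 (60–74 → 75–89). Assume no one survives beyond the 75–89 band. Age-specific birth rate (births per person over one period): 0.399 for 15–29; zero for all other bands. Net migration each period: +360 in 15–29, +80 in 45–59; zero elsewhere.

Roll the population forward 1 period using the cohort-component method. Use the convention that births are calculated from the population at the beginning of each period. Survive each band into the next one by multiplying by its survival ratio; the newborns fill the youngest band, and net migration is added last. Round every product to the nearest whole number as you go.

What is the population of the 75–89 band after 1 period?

22084

Numbering the groups 1..6 from youngest to oldest:
After projecting period 1:
Births: 26400 × 0.399 = 10534
Group 2: 8000 × 0.968 = 7744
Group 3: 26400 × 0.972 = 25661
Group 4: 9400 × 0.961 = 9033
Group 5: 19000 × 0.957 = 18183
Group 6: 23100 × 0.956 = 22084
Net migration: Group 2 + 360 → 8104; Group 4 + 80 → 9113
Population now: 0–14=10534, 15–29=8104, 30–44=25661, 45–59=9113, 60–74=18183, 75–89=22084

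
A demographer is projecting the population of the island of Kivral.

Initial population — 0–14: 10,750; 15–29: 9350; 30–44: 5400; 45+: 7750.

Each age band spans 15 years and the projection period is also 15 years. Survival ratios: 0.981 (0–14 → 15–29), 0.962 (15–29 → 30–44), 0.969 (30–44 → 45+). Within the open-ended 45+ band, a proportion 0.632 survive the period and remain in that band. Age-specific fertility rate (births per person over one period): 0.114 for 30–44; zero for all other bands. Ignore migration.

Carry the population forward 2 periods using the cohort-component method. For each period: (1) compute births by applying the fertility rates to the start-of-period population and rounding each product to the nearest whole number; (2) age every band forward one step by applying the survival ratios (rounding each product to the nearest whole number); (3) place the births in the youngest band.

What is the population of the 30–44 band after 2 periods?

Period 1:
Births: 5400 × 0.114 = 616
15–29: 10750 × 0.981 = 10546
30–44: 9350 × 0.962 = 8995
45+: 5400 × 0.969 + 7750 × 0.632 = 5233 + 4898 = 10131
Population now: 0–14=616, 15–29=10546, 30–44=8995, 45+=10131
Period 2:
Births: 8995 × 0.114 = 1025
15–29: 616 × 0.981 = 604
30–44: 10546 × 0.962 = 10145
45+: 8995 × 0.969 + 10131 × 0.632 = 8716 + 6403 = 15119
Population now: 0–14=1025, 15–29=604, 30–44=10145, 45+=15119

10145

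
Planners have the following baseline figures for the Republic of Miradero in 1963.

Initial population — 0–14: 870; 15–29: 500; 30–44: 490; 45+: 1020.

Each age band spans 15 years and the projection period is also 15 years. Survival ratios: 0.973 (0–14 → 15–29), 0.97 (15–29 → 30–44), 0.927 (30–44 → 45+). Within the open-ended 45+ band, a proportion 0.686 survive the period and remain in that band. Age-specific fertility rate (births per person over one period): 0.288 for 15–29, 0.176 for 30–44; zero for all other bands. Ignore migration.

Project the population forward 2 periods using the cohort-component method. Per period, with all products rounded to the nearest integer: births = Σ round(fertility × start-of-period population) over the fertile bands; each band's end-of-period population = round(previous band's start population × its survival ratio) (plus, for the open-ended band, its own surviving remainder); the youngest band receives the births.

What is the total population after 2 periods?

Call the groups 1 to 4, youngest first.
[period 1]
Births: 500 × 0.288 = 144, 490 × 0.176 = 86 — total 230
Group 2: 870 × 0.973 = 847
Group 3: 500 × 0.97 = 485
Group 4: 490 × 0.927 + 1020 × 0.686 = 454 + 700 = 1154
Giving 230 / 847 / 485 / 1154.
[period 2]
Births: 847 × 0.288 = 244, 485 × 0.176 = 85 — total 329
Group 2: 230 × 0.973 = 224
Group 3: 847 × 0.97 = 822
Group 4: 485 × 0.927 + 1154 × 0.686 = 450 + 792 = 1242
Giving 329 / 224 / 822 / 1242.
Total after period 2: 329 + 224 + 822 + 1242 = 2617

2617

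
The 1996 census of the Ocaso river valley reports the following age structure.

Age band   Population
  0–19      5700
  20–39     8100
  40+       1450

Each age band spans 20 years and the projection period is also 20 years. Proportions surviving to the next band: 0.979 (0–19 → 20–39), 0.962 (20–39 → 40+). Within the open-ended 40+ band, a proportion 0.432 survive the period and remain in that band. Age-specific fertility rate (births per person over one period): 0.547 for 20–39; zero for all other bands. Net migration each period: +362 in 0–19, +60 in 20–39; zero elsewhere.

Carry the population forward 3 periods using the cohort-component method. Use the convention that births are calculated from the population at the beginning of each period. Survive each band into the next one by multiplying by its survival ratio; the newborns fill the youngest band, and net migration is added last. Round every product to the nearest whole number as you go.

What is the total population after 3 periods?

14882

— Period 1 —
Births: 8100 × 0.547 = 4431
20–39: 5700 × 0.979 = 5580
40+: 8100 × 0.962 + 1450 × 0.432 = 7792 + 626 = 8418
Net migration: 0–19 + 362 → 4793; 20–39 + 60 → 5640
Giving 4793 / 5640 / 8418.
— Period 2 —
Births: 5640 × 0.547 = 3085
20–39: 4793 × 0.979 = 4692
40+: 5640 × 0.962 + 8418 × 0.432 = 5426 + 3637 = 9063
Net migration: 0–19 + 362 → 3447; 20–39 + 60 → 4752
Giving 3447 / 4752 / 9063.
— Period 3 —
Births: 4752 × 0.547 = 2599
20–39: 3447 × 0.979 = 3375
40+: 4752 × 0.962 + 9063 × 0.432 = 4571 + 3915 = 8486
Net migration: 0–19 + 362 → 2961; 20–39 + 60 → 3435
Giving 2961 / 3435 / 8486.
Total after period 3: 2961 + 3435 + 8486 = 14882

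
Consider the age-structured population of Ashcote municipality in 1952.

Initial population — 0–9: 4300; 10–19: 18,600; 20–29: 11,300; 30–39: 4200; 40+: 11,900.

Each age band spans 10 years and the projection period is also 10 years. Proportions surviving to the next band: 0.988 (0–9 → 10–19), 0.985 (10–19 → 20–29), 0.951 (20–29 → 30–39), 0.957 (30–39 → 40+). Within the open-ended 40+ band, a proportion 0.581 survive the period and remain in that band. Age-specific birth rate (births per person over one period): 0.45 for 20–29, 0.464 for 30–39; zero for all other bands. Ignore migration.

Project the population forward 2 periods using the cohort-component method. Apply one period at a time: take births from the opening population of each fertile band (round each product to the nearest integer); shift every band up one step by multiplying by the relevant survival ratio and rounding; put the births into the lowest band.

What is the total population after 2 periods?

58423

Numbering the groups 1..5 from youngest to oldest:
Period 1.
Births: 11300 * 0.45 = 5085, 4200 * 0.464 = 1949 ⇒ total 7034
Group 2: 4300 * 0.988 = 4248
Group 3: 18600 * 0.985 = 18321
Group 4: 11300 * 0.951 = 10746
Group 5: 4200 * 0.957 + 11900 * 0.581 = 4019 + 6914 = 10933
End of period: [7034, 4248, 18321, 10746, 10933]
Period 2.
Births: 18321 * 0.45 = 8244, 10746 * 0.464 = 4986 ⇒ total 13230
Group 2: 7034 * 0.988 = 6950
Group 3: 4248 * 0.985 = 4184
Group 4: 18321 * 0.951 = 17423
Group 5: 10746 * 0.957 + 10933 * 0.581 = 10284 + 6352 = 16636
End of period: [13230, 6950, 4184, 17423, 16636]
Total after period 2: 13230 + 6950 + 4184 + 17423 + 16636 = 58423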